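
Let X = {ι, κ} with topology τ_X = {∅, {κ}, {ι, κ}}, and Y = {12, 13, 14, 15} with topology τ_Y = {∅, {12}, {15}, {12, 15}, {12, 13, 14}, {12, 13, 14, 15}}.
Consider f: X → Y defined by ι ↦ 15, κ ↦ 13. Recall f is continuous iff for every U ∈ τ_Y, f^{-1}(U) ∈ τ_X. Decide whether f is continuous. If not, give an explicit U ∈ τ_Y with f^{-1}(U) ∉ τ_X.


f is NOT continuous.

Compute f^{-1}(U) for each U ∈ τ_Y:
  U = ∅: f^{-1}(U) = ∅ ∈ τ_X ✓.
  U = {12}: f^{-1}(U) = ∅ ∈ τ_X ✓.
  U = {15}: f^{-1}(U) = {ι} ∉ τ_X ✗.
  U = {12, 15}: f^{-1}(U) = {ι} ∉ τ_X ✗.
  U = {12, 13, 14}: f^{-1}(U) = {κ} ∈ τ_X ✓.
  U = {12, 13, 14, 15}: f^{-1}(U) = {ι, κ} ∈ τ_X ✓.
Found U = {15} with f^{-1}(U) = {ι} not in τ_X. Therefore f is NOT continuous.


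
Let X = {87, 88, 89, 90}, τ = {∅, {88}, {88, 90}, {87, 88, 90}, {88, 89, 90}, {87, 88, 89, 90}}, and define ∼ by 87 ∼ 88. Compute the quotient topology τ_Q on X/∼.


X/∼ = {[87=88], [89], [90]}; |τ_Q| = 3.

Equivalence classes: [87=88], [89], [90].
Quotient map π: X → X/∼ sends 87 ↦ [87=88], 88 ↦ [87=88], 89 ↦ [89], 90 ↦ [90].
For each subset V ⊆ X/∼, compute π^{-1}(V) ⊆ X and check whether π^{-1}(V) ∈ τ. V is open in τ_Q iff π^{-1}(V) ∈ τ.
  V = {}: π^{-1}(V) = ∅ ∈ τ ✓.
  V = {[87=88]}: π^{-1}(V) = {87, 88} ∉ τ ✗.
  V = {[89]}: π^{-1}(V) = {89} ∉ τ ✗.
  V = {[87=88], [89]}: π^{-1}(V) = {87, 88, 89} ∉ τ ✗.
  V = {[90]}: π^{-1}(V) = {90} ∉ τ ✗.
  V = {[87=88], [90]}: π^{-1}(V) = {87, 88, 90} ∈ τ ✓.
  V = {[89], [90]}: π^{-1}(V) = {89, 90} ∉ τ ✗.
  V = {[87=88], [89], [90]}: π^{-1}(V) = {87, 88, 89, 90} ∈ τ ✓.
Open sets in the quotient: τ_Q = {{}, {[87=88], [90]}, {[87=88], [89], [90]}} (3 elements).


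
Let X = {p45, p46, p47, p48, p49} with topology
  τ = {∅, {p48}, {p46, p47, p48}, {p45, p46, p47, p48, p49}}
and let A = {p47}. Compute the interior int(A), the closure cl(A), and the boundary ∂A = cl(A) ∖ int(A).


int(A) = ∅, cl(A) = {p45, p46, p47, p49}, ∂A = {p45, p46, p47, p49}.

Closed sets in (X, τ) are complements of opens:
  closed(X, τ) = {∅, {p45, p49}, {p45, p46, p47, p49}, {p45, p46, p47, p48, p49}}.
int(A) = ⋃ {U ∈ τ : U ⊆ A}. Opens contained in A: ∅.
Taking the union of these: int(A) = ∅.
cl(A) = ⋂ {C closed : A ⊆ C}. Closed sets containing A: {p45, p46, p47, p49}, {p45, p46, p47, p48, p49}.
Intersecting these: cl(A) = {p45, p46, p47, p49}.
∂A = cl(A) ∖ int(A) = {p45, p46, p47, p49} ∖ ∅ = {p45, p46, p47, p49}.


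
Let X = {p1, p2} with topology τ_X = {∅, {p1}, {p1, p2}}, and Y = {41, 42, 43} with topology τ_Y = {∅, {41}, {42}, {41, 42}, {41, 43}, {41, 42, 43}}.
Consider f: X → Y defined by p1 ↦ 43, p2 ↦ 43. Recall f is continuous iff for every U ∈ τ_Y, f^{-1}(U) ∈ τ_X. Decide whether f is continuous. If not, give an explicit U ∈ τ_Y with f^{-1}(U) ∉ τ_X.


f IS continuous.

Compute f^{-1}(U) for each U ∈ τ_Y:
  U = ∅: f^{-1}(U) = ∅ ∈ τ_X ✓.
  U = {41}: f^{-1}(U) = ∅ ∈ τ_X ✓.
  U = {42}: f^{-1}(U) = ∅ ∈ τ_X ✓.
  U = {41, 42}: f^{-1}(U) = ∅ ∈ τ_X ✓.
  U = {41, 43}: f^{-1}(U) = {p1, p2} ∈ τ_X ✓.
  U = {41, 42, 43}: f^{-1}(U) = {p1, p2} ∈ τ_X ✓.
Every preimage lies in τ_X, so f IS continuous.


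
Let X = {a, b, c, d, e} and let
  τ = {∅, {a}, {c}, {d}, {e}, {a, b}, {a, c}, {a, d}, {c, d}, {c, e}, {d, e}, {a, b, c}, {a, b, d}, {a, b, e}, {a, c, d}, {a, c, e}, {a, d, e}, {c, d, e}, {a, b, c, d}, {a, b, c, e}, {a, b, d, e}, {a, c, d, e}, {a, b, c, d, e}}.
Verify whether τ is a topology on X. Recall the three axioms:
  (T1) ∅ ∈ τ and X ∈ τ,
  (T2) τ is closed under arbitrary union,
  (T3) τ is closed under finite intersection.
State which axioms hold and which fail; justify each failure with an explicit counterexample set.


τ is NOT a topology on X.

Axiom (T1): ∅ ∈ τ? Yes; X ∈ τ? Yes.
Axiom (T2/T3): check pairwise unions and intersections of members of τ.
Counterexample for (T2): {a} ∪ {e} = {a, e} ∉ τ. Therefore τ is NOT a topology.


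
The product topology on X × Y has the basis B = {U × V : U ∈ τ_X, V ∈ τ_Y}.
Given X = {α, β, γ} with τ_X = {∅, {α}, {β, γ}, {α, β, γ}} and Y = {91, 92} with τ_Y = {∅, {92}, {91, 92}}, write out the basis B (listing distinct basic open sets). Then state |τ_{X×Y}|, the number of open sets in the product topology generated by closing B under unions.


Basis B = {∅ × ∅, {α} × {92}, {α} × {91, 92}, {β, γ} × {92}, {α, β, γ} × {92}, {β, γ} × {91, 92}, {α, β, γ} × {91, 92}}; |τ_{X×Y}| = 9.

Enumerate products U × V with U ∈ τ_X, V ∈ τ_Y (deduplicated):
  ∅ × ∅ = {} (∅)
  {α} × {92} = {(α,92)}
  {α} × {91, 92} = {(α,91), (α,92)}
  {β, γ} × {92} = {(β,92), (γ,92)}
  {α, β, γ} × {92} = {(α,92), (β,92), (γ,92)}
  {β, γ} × {91, 92} = {(β,91), (β,92), (γ,91), (γ,92)}
  {α, β, γ} × {91, 92} = {(α,91), (α,92), (β,91), (β,92), (γ,91), (γ,92)}
These 7 distinct sets form the basis B.
Close under arbitrary unions to get τ_{X×Y}; counting gives |τ_{X×Y}| = 9.


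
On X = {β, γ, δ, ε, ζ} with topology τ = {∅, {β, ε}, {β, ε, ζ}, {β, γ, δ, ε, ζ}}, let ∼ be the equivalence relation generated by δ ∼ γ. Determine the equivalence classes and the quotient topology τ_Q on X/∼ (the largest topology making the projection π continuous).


X/∼ = {[β], [γ=δ], [ε], [ζ]}; |τ_Q| = 4.

Equivalence classes: [β], [γ=δ], [ε], [ζ].
Quotient map π: X → X/∼ sends β ↦ [β], γ ↦ [γ=δ], δ ↦ [γ=δ], ε ↦ [ε], ζ ↦ [ζ].
For each subset V ⊆ X/∼, compute π^{-1}(V) ⊆ X and check whether π^{-1}(V) ∈ τ. V is open in τ_Q iff π^{-1}(V) ∈ τ.
  V = {}: π^{-1}(V) = ∅ ∈ τ ✓.
  V = {[β]}: π^{-1}(V) = {β} ∉ τ ✗.
  V = {[γ=δ]}: π^{-1}(V) = {γ, δ} ∉ τ ✗.
  V = {[β], [γ=δ]}: π^{-1}(V) = {β, γ, δ} ∉ τ ✗.
  V = {[ε]}: π^{-1}(V) = {ε} ∉ τ ✗.
  V = {[β], [ε]}: π^{-1}(V) = {β, ε} ∈ τ ✓.
  V = {[γ=δ], [ε]}: π^{-1}(V) = {γ, δ, ε} ∉ τ ✗.
  V = {[β], [γ=δ], [ε]}: π^{-1}(V) = {β, γ, δ, ε} ∉ τ ✗.
  V = {[ζ]}: π^{-1}(V) = {ζ} ∉ τ ✗.
  V = {[β], [ζ]}: π^{-1}(V) = {β, ζ} ∉ τ ✗.
  V = {[γ=δ], [ζ]}: π^{-1}(V) = {γ, δ, ζ} ∉ τ ✗.
  V = {[β], [γ=δ], [ζ]}: π^{-1}(V) = {β, γ, δ, ζ} ∉ τ ✗.
  V = {[ε], [ζ]}: π^{-1}(V) = {ε, ζ} ∉ τ ✗.
  V = {[β], [ε], [ζ]}: π^{-1}(V) = {β, ε, ζ} ∈ τ ✓.
  V = {[γ=δ], [ε], [ζ]}: π^{-1}(V) = {γ, δ, ε, ζ} ∉ τ ✗.
  V = {[β], [γ=δ], [ε], [ζ]}: π^{-1}(V) = {β, γ, δ, ε, ζ} ∈ τ ✓.
Open sets in the quotient: τ_Q = {{}, {[β], [ε]}, {[β], [ε], [ζ]}, {[β], [γ=δ], [ε], [ζ]}} (4 elements).


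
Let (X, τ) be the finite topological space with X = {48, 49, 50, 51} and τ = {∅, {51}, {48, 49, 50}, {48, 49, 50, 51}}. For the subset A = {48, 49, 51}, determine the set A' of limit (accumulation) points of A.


A' = {48, 49, 50}

For each x ∈ X, list the open sets U ∈ τ with x ∈ U, then check whether U ∩ (A ∖ {x}) ≠ ∅ for every such U.
  x = 48: opens ∋ x are {48, 49, 50}, {48, 49, 50, 51}; each meets A ∖ {48}, so x IS a limit point.
  x = 49: opens ∋ x are {48, 49, 50}, {48, 49, 50, 51}; each meets A ∖ {49}, so x IS a limit point.
  x = 50: opens ∋ x are {48, 49, 50}, {48, 49, 50, 51}; each meets A ∖ {50}, so x IS a limit point.
  x = 51: open {51} ∋ x has {51} ∩ (A ∖ {51}) = ∅, so x is NOT a limit point.
Collecting: A' = {48, 49, 50}.


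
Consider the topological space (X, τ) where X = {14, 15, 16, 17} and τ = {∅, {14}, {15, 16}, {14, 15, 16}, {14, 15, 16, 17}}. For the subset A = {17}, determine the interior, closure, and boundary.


int(A) = ∅, cl(A) = {17}, ∂A = {17}.

Closed sets in (X, τ) are complements of opens:
  closed(X, τ) = {∅, {17}, {14, 17}, {15, 16, 17}, {14, 15, 16, 17}}.
int(A) = ⋃ {U ∈ τ : U ⊆ A}. Opens contained in A: ∅.
Taking the union of these: int(A) = ∅.
cl(A) = ⋂ {C closed : A ⊆ C}. Closed sets containing A: {17}, {14, 17}, {15, 16, 17}, {14, 15, 16, 17}.
Intersecting these: cl(A) = {17}.
∂A = cl(A) ∖ int(A) = {17} ∖ ∅ = {17}.


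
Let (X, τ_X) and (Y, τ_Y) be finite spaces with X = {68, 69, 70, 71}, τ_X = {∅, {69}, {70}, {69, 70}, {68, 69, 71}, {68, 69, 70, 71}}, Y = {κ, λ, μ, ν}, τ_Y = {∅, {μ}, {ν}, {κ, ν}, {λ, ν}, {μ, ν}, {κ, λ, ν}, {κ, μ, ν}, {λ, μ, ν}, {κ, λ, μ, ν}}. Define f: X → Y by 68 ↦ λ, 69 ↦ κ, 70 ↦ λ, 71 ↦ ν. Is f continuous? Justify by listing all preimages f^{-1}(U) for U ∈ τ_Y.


f is NOT continuous.

Compute f^{-1}(U) for each U ∈ τ_Y:
  U = ∅: f^{-1}(U) = ∅ ∈ τ_X ✓.
  U = {μ}: f^{-1}(U) = ∅ ∈ τ_X ✓.
  U = {ν}: f^{-1}(U) = {71} ∉ τ_X ✗.
  U = {κ, ν}: f^{-1}(U) = {69, 71} ∉ τ_X ✗.
  U = {λ, ν}: f^{-1}(U) = {68, 70, 71} ∉ τ_X ✗.
  U = {μ, ν}: f^{-1}(U) = {71} ∉ τ_X ✗.
  U = {κ, λ, ν}: f^{-1}(U) = {68, 69, 70, 71} ∈ τ_X ✓.
  U = {κ, μ, ν}: f^{-1}(U) = {69, 71} ∉ τ_X ✗.
  U = {λ, μ, ν}: f^{-1}(U) = {68, 70, 71} ∉ τ_X ✗.
  U = {κ, λ, μ, ν}: f^{-1}(U) = {68, 69, 70, 71} ∈ τ_X ✓.
Found U = {ν} with f^{-1}(U) = {71} not in τ_X. Therefore f is NOT continuous.


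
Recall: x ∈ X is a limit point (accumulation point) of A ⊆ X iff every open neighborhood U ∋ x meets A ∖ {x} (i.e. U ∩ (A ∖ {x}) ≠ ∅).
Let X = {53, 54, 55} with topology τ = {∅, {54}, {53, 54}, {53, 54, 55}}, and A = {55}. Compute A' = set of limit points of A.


A' = ∅

For each x ∈ X, list the open sets U ∈ τ with x ∈ U, then check whether U ∩ (A ∖ {x}) ≠ ∅ for every such U.
  x = 53: open {53, 54} ∋ x has {53, 54} ∩ (A ∖ {53}) = ∅, so x is NOT a limit point.
  x = 54: open {54} ∋ x has {54} ∩ (A ∖ {54}) = ∅, so x is NOT a limit point.
  x = 55: open {53, 54, 55} ∋ x has {53, 54, 55} ∩ (A ∖ {55}) = ∅, so x is NOT a limit point.
Collecting: A' = ∅.


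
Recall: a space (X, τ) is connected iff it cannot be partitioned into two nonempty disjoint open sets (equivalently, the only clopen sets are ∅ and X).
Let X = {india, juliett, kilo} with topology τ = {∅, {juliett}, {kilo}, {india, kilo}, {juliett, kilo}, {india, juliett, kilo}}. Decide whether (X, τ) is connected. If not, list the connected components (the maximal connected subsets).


(X, τ) is disconnected; components = [{juliett}, {india, kilo}].

Find clopen sets (U ∈ τ with X ∖ U ∈ τ):
  U = ∅, X ∖ U = {india, juliett, kilo} — both open, so U is clopen.
  U = {juliett}, X ∖ U = {india, kilo} — both open, so U is clopen.
  U = {india, kilo}, X ∖ U = {juliett} — both open, so U is clopen.
  U = {india, juliett, kilo}, X ∖ U = ∅ — both open, so U is clopen.
Nontrivial clopen(s) exist: e.g. {juliett}. So (X, τ) is disconnected.
Compute connected components by grouping points that agree on all clopens:
  component: {juliett}
  component: {india, kilo}


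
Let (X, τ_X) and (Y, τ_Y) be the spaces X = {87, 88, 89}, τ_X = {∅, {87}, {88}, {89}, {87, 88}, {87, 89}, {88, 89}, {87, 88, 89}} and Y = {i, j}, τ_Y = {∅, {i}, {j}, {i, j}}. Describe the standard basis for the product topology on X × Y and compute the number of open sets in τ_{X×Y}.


Basis B = {∅ × ∅, {87} × {i}, {87} × {j}, {88} × {i}, {88} × {j}, {89} × {i}, {89} × {j}, {87} × {i, j}, {87, 88} × {i}, {87, 89} × {i}, {87, 88} × {j}, {87, 89} × {j}, {88} × {i, j}, {88, 89} × {i}, {88, 89} × {j}, {89} × {i, j}, {87, 88, 89} × {i}, {87, 88, 89} × {j}, {87, 88} × {i, j}, {87, 89} × {i, j}, {88, 89} × {i, j}, {87, 88, 89} × {i, j}}; |τ_{X×Y}| = 64.

Enumerate products U × V with U ∈ τ_X, V ∈ τ_Y (deduplicated):
  ∅ × ∅ = {} (∅)
  {87} × {i} = {(87,i)}
  {87} × {j} = {(87,j)}
  {88} × {i} = {(88,i)}
  {88} × {j} = {(88,j)}
  {89} × {i} = {(89,i)}
  {89} × {j} = {(89,j)}
  {87} × {i, j} = {(87,i), (87,j)}
  {87, 88} × {i} = {(87,i), (88,i)}
  {87, 89} × {i} = {(87,i), (89,i)}
  {87, 88} × {j} = {(87,j), (88,j)}
  {87, 89} × {j} = {(87,j), (89,j)}
  {88} × {i, j} = {(88,i), (88,j)}
  {88, 89} × {i} = {(88,i), (89,i)}
  {88, 89} × {j} = {(88,j), (89,j)}
  {89} × {i, j} = {(89,i), (89,j)}
  {87, 88, 89} × {i} = {(87,i), (88,i), (89,i)}
  {87, 88, 89} × {j} = {(87,j), (88,j), (89,j)}
  {87, 88} × {i, j} = {(87,i), (87,j), (88,i), (88,j)}
  {87, 89} × {i, j} = {(87,i), (87,j), (89,i), (89,j)}
  {88, 89} × {i, j} = {(88,i), (88,j), (89,i), (89,j)}
  {87, 88, 89} × {i, j} = {(87,i), (87,j), (88,i), (88,j), (89,i), (89,j)}
These 22 distinct sets form the basis B.
Close under arbitrary unions to get τ_{X×Y}; counting gives |τ_{X×Y}| = 64.


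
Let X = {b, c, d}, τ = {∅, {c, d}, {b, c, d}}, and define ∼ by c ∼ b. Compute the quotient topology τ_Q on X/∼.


X/∼ = {[b=c], [d]}; |τ_Q| = 2.

Equivalence classes: [b=c], [d].
Quotient map π: X → X/∼ sends b ↦ [b=c], c ↦ [b=c], d ↦ [d].
For each subset V ⊆ X/∼, compute π^{-1}(V) ⊆ X and check whether π^{-1}(V) ∈ τ. V is open in τ_Q iff π^{-1}(V) ∈ τ.
  V = {}: π^{-1}(V) = ∅ ∈ τ ✓.
  V = {[b=c]}: π^{-1}(V) = {b, c} ∉ τ ✗.
  V = {[d]}: π^{-1}(V) = {d} ∉ τ ✗.
  V = {[b=c], [d]}: π^{-1}(V) = {b, c, d} ∈ τ ✓.
Open sets in the quotient: τ_Q = {{}, {[b=c], [d]}} (2 elements).


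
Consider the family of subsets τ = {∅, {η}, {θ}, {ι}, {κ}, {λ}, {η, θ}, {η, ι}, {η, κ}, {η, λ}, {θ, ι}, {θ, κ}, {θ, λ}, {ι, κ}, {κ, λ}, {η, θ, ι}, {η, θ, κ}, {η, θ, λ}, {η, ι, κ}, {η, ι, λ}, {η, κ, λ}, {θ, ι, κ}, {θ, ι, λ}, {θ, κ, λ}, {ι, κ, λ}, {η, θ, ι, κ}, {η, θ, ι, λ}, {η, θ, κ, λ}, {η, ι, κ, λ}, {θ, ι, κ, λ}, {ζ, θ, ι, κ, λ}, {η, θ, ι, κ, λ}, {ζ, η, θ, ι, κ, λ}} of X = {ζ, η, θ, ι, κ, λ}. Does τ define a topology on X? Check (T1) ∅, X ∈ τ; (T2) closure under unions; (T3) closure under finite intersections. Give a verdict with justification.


τ is NOT a topology on X.

Axiom (T1): ∅ ∈ τ? Yes; X ∈ τ? Yes.
Axiom (T2/T3): check pairwise unions and intersections of members of τ.
Counterexample for (T2): {ι} ∪ {λ} = {ι, λ} ∉ τ. Therefore τ is NOT a topology.


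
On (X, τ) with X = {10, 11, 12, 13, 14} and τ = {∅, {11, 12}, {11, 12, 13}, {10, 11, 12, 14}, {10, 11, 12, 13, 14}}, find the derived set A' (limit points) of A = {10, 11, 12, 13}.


A' = {10, 11, 12, 13, 14}

For each x ∈ X, list the open sets U ∈ τ with x ∈ U, then check whether U ∩ (A ∖ {x}) ≠ ∅ for every such U.
  x = 10: opens ∋ x are {10, 11, 12, 14}, {10, 11, 12, 13, 14}; each meets A ∖ {10}, so x IS a limit point.
  x = 11: opens ∋ x are {11, 12}, {11, 12, 13}, {10, 11, 12, 14}, {10, 11, 12, 13, 14}; each meets A ∖ {11}, so x IS a limit point.
  x = 12: opens ∋ x are {11, 12}, {11, 12, 13}, {10, 11, 12, 14}, {10, 11, 12, 13, 14}; each meets A ∖ {12}, so x IS a limit point.
  x = 13: opens ∋ x are {11, 12, 13}, {10, 11, 12, 13, 14}; each meets A ∖ {13}, so x IS a limit point.
  x = 14: opens ∋ x are {10, 11, 12, 14}, {10, 11, 12, 13, 14}; each meets A ∖ {14}, so x IS a limit point.
Collecting: A' = {10, 11, 12, 13, 14}.


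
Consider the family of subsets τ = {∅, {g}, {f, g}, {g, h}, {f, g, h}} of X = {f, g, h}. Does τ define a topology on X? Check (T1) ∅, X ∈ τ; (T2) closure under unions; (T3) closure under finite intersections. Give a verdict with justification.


τ IS a topology on X.

Axiom (T1): ∅ ∈ τ? Yes; X ∈ τ? Yes.
Axiom (T2/T3): check pairwise unions and intersections of members of τ.
All pairwise intersections and unions checked — each lies in τ. Therefore τ satisfies (T1), (T2), (T3): it IS a topology on X.


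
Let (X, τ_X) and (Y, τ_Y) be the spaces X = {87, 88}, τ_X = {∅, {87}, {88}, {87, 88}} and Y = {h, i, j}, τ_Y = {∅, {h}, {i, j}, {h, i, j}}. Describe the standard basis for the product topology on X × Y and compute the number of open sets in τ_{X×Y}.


Basis B = {∅ × ∅, {87} × {h}, {88} × {h}, {87, 88} × {h}, {87} × {i, j}, {88} × {i, j}, {87} × {h, i, j}, {88} × {h, i, j}, {87, 88} × {i, j}, {87, 88} × {h, i, j}}; |τ_{X×Y}| = 16.

Enumerate products U × V with U ∈ τ_X, V ∈ τ_Y (deduplicated):
  ∅ × ∅ = {} (∅)
  {87} × {h} = {(87,h)}
  {88} × {h} = {(88,h)}
  {87, 88} × {h} = {(87,h), (88,h)}
  {87} × {i, j} = {(87,i), (87,j)}
  {88} × {i, j} = {(88,i), (88,j)}
  {87} × {h, i, j} = {(87,h), (87,i), (87,j)}
  {88} × {h, i, j} = {(88,h), (88,i), (88,j)}
  {87, 88} × {i, j} = {(87,i), (87,j), (88,i), (88,j)}
  {87, 88} × {h, i, j} = {(87,h), (87,i), (87,j), (88,h), (88,i), (88,j)}
These 10 distinct sets form the basis B.
Close under arbitrary unions to get τ_{X×Y}; counting gives |τ_{X×Y}| = 16.


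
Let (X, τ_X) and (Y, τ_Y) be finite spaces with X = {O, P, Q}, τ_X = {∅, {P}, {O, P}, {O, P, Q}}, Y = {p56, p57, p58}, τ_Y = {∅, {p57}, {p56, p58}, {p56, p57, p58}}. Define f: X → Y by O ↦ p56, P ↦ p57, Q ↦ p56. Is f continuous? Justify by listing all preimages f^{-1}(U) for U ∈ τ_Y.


f is NOT continuous.

Compute f^{-1}(U) for each U ∈ τ_Y:
  U = ∅: f^{-1}(U) = ∅ ∈ τ_X ✓.
  U = {p57}: f^{-1}(U) = {P} ∈ τ_X ✓.
  U = {p56, p58}: f^{-1}(U) = {O, Q} ∉ τ_X ✗.
  U = {p56, p57, p58}: f^{-1}(U) = {O, P, Q} ∈ τ_X ✓.
Found U = {p56, p58} with f^{-1}(U) = {O, Q} not in τ_X. Therefore f is NOT continuous.


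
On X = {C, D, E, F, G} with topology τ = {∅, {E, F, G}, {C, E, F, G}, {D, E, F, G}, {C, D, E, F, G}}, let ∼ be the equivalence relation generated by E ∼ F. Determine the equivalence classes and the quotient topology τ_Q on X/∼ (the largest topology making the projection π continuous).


X/∼ = {[C], [D], [E=F], [G]}; |τ_Q| = 5.

Equivalence classes: [C], [D], [E=F], [G].
Quotient map π: X → X/∼ sends C ↦ [C], D ↦ [D], E ↦ [E=F], F ↦ [E=F], G ↦ [G].
For each subset V ⊆ X/∼, compute π^{-1}(V) ⊆ X and check whether π^{-1}(V) ∈ τ. V is open in τ_Q iff π^{-1}(V) ∈ τ.
  V = {}: π^{-1}(V) = ∅ ∈ τ ✓.
  V = {[C]}: π^{-1}(V) = {C} ∉ τ ✗.
  V = {[D]}: π^{-1}(V) = {D} ∉ τ ✗.
  V = {[C], [D]}: π^{-1}(V) = {C, D} ∉ τ ✗.
  V = {[E=F]}: π^{-1}(V) = {E, F} ∉ τ ✗.
  V = {[C], [E=F]}: π^{-1}(V) = {C, E, F} ∉ τ ✗.
  V = {[D], [E=F]}: π^{-1}(V) = {D, E, F} ∉ τ ✗.
  V = {[C], [D], [E=F]}: π^{-1}(V) = {C, D, E, F} ∉ τ ✗.
  V = {[G]}: π^{-1}(V) = {G} ∉ τ ✗.
  V = {[C], [G]}: π^{-1}(V) = {C, G} ∉ τ ✗.
  V = {[D], [G]}: π^{-1}(V) = {D, G} ∉ τ ✗.
  V = {[C], [D], [G]}: π^{-1}(V) = {C, D, G} ∉ τ ✗.
  V = {[E=F], [G]}: π^{-1}(V) = {E, F, G} ∈ τ ✓.
  V = {[C], [E=F], [G]}: π^{-1}(V) = {C, E, F, G} ∈ τ ✓.
  V = {[D], [E=F], [G]}: π^{-1}(V) = {D, E, F, G} ∈ τ ✓.
  V = {[C], [D], [E=F], [G]}: π^{-1}(V) = {C, D, E, F, G} ∈ τ ✓.
Open sets in the quotient: τ_Q = {{}, {[E=F], [G]}, {[C], [E=F], [G]}, {[D], [E=F], [G]}, {[C], [D], [E=F], [G]}} (5 elements).


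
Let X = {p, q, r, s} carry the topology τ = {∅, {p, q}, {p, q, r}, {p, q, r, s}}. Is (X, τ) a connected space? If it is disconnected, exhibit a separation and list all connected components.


(X, τ) is connected.

Find clopen sets (U ∈ τ with X ∖ U ∈ τ):
  U = ∅, X ∖ U = {p, q, r, s} — both open, so U is clopen.
  U = {p, q, r, s}, X ∖ U = ∅ — both open, so U is clopen.
Only trivial clopens (∅ and X) exist, so (X, τ) is connected.
Compute connected components by grouping points that agree on all clopens:
  component: {p, q, r, s}


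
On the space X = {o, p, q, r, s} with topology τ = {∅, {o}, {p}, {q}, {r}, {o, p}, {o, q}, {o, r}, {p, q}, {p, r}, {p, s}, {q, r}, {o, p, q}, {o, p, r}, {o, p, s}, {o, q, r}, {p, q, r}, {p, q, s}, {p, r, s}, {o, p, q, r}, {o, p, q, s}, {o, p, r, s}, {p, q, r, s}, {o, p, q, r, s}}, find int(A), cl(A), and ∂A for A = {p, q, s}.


int(A) = {p, q, s}, cl(A) = {p, q, s}, ∂A = ∅.

Closed sets in (X, τ) are complements of opens:
  closed(X, τ) = {∅, {o}, {q}, {r}, {s}, {o, q}, {o, r}, {o, s}, {p, s}, {q, r}, {q, s}, {r, s}, {o, p, s}, {o, q, r}, {o, q, s}, {o, r, s}, {p, q, s}, {p, r, s}, {q, r, s}, {o, p, q, s}, {o, p, r, s}, {o, q, r, s}, {p, q, r, s}, {o, p, q, r, s}}.
int(A) = ⋃ {U ∈ τ : U ⊆ A}. Opens contained in A: ∅, {p}, {q}, {p, q}, {p, s}, {p, q, s}.
Taking the union of these: int(A) = {p, q, s}.
cl(A) = ⋂ {C closed : A ⊆ C}. Closed sets containing A: {p, q, s}, {o, p, q, s}, {p, q, r, s}, {o, p, q, r, s}.
Intersecting these: cl(A) = {p, q, s}.
∂A = cl(A) ∖ int(A) = {p, q, s} ∖ {p, q, s} = ∅.


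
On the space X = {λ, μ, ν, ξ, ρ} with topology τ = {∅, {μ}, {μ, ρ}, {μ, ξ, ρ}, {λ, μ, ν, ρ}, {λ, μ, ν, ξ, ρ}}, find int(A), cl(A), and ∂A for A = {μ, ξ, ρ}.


int(A) = {μ, ξ, ρ}, cl(A) = {λ, μ, ν, ξ, ρ}, ∂A = {λ, ν}.

Closed sets in (X, τ) are complements of opens:
  closed(X, τ) = {∅, {ξ}, {λ, ν}, {λ, ν, ξ}, {λ, ν, ξ, ρ}, {λ, μ, ν, ξ, ρ}}.
int(A) = ⋃ {U ∈ τ : U ⊆ A}. Opens contained in A: ∅, {μ}, {μ, ρ}, {μ, ξ, ρ}.
Taking the union of these: int(A) = {μ, ξ, ρ}.
cl(A) = ⋂ {C closed : A ⊆ C}. Closed sets containing A: {λ, μ, ν, ξ, ρ}.
Intersecting these: cl(A) = {λ, μ, ν, ξ, ρ}.
∂A = cl(A) ∖ int(A) = {λ, μ, ν, ξ, ρ} ∖ {μ, ξ, ρ} = {λ, ν}.


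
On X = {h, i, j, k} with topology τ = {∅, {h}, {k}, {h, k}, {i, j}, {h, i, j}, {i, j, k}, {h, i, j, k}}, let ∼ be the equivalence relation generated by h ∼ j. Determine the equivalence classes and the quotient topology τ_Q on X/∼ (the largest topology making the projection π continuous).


X/∼ = {[h=j], [i], [k]}; |τ_Q| = 4.

Equivalence classes: [h=j], [i], [k].
Quotient map π: X → X/∼ sends h ↦ [h=j], i ↦ [i], j ↦ [h=j], k ↦ [k].
For each subset V ⊆ X/∼, compute π^{-1}(V) ⊆ X and check whether π^{-1}(V) ∈ τ. V is open in τ_Q iff π^{-1}(V) ∈ τ.
  V = {}: π^{-1}(V) = ∅ ∈ τ ✓.
  V = {[h=j]}: π^{-1}(V) = {h, j} ∉ τ ✗.
  V = {[i]}: π^{-1}(V) = {i} ∉ τ ✗.
  V = {[h=j], [i]}: π^{-1}(V) = {h, i, j} ∈ τ ✓.
  V = {[k]}: π^{-1}(V) = {k} ∈ τ ✓.
  V = {[h=j], [k]}: π^{-1}(V) = {h, j, k} ∉ τ ✗.
  V = {[i], [k]}: π^{-1}(V) = {i, k} ∉ τ ✗.
  V = {[h=j], [i], [k]}: π^{-1}(V) = {h, i, j, k} ∈ τ ✓.
Open sets in the quotient: τ_Q = {{}, {[h=j], [i]}, {[k]}, {[h=j], [i], [k]}} (4 elements).


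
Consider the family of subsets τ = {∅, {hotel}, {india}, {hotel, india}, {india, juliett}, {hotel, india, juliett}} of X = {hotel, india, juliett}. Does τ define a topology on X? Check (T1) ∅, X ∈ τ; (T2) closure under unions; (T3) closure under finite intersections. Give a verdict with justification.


τ IS a topology on X.

Axiom (T1): ∅ ∈ τ? Yes; X ∈ τ? Yes.
Axiom (T2/T3): check pairwise unions and intersections of members of τ.
All pairwise intersections and unions checked — each lies in τ. Therefore τ satisfies (T1), (T2), (T3): it IS a topology on X.


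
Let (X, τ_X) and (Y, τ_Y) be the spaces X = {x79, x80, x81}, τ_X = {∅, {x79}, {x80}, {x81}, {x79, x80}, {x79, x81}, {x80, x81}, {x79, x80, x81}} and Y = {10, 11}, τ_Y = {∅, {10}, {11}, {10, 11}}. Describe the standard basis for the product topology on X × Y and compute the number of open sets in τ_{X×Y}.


Basis B = {∅ × ∅, {x79} × {10}, {x79} × {11}, {x80} × {10}, {x80} × {11}, {x81} × {10}, {x81} × {11}, {x79} × {10, 11}, {x79, x80} × {10}, {x79, x81} × {10}, {x79, x80} × {11}, {x79, x81} × {11}, {x80} × {10, 11}, {x80, x81} × {10}, {x80, x81} × {11}, {x81} × {10, 11}, {x79, x80, x81} × {10}, {x79, x80, x81} × {11}, {x79, x80} × {10, 11}, {x79, x81} × {10, 11}, {x80, x81} × {10, 11}, {x79, x80, x81} × {10, 11}}; |τ_{X×Y}| = 64.

Enumerate products U × V with U ∈ τ_X, V ∈ τ_Y (deduplicated):
  ∅ × ∅ = {} (∅)
  {x79} × {10} = {(x79,10)}
  {x79} × {11} = {(x79,11)}
  {x80} × {10} = {(x80,10)}
  {x80} × {11} = {(x80,11)}
  {x81} × {10} = {(x81,10)}
  {x81} × {11} = {(x81,11)}
  {x79} × {10, 11} = {(x79,10), (x79,11)}
  {x79, x80} × {10} = {(x79,10), (x80,10)}
  {x79, x81} × {10} = {(x79,10), (x81,10)}
  {x79, x80} × {11} = {(x79,11), (x80,11)}
  {x79, x81} × {11} = {(x79,11), (x81,11)}
  {x80} × {10, 11} = {(x80,10), (x80,11)}
  {x80, x81} × {10} = {(x80,10), (x81,10)}
  {x80, x81} × {11} = {(x80,11), (x81,11)}
  {x81} × {10, 11} = {(x81,10), (x81,11)}
  {x79, x80, x81} × {10} = {(x79,10), (x80,10), (x81,10)}
  {x79, x80, x81} × {11} = {(x79,11), (x80,11), (x81,11)}
  {x79, x80} × {10, 11} = {(x79,10), (x79,11), (x80,10), (x80,11)}
  {x79, x81} × {10, 11} = {(x79,10), (x79,11), (x81,10), (x81,11)}
  {x80, x81} × {10, 11} = {(x80,10), (x80,11), (x81,10), (x81,11)}
  {x79, x80, x81} × {10, 11} = {(x79,10), (x79,11), (x80,10), (x80,11), (x81,10), (x81,11)}
These 22 distinct sets form the basis B.
Close under arbitrary unions to get τ_{X×Y}; counting gives |τ_{X×Y}| = 64.


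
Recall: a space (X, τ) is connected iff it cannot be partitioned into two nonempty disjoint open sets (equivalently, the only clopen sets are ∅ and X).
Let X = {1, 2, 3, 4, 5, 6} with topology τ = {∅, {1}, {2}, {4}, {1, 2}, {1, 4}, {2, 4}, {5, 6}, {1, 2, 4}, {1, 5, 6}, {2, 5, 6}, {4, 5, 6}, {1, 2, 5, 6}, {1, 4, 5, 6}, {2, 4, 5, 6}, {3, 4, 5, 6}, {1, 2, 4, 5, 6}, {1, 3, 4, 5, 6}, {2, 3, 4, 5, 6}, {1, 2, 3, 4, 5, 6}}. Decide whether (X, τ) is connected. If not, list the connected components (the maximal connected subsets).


(X, τ) is disconnected; components = [{1}, {2}, {3, 4, 5, 6}].

Find clopen sets (U ∈ τ with X ∖ U ∈ τ):
  U = ∅, X ∖ U = {1, 2, 3, 4, 5, 6} — both open, so U is clopen.
  U = {1}, X ∖ U = {2, 3, 4, 5, 6} — both open, so U is clopen.
  U = {2}, X ∖ U = {1, 3, 4, 5, 6} — both open, so U is clopen.
  U = {1, 2}, X ∖ U = {3, 4, 5, 6} — both open, so U is clopen.
  U = {3, 4, 5, 6}, X ∖ U = {1, 2} — both open, so U is clopen.
  U = {1, 3, 4, 5, 6}, X ∖ U = {2} — both open, so U is clopen.
  U = {2, 3, 4, 5, 6}, X ∖ U = {1} — both open, so U is clopen.
  U = {1, 2, 3, 4, 5, 6}, X ∖ U = ∅ — both open, so U is clopen.
Nontrivial clopen(s) exist: e.g. {1}. So (X, τ) is disconnected.
Compute connected components by grouping points that agree on all clopens:
  component: {1}
  component: {2}
  component: {3, 4, 5, 6}


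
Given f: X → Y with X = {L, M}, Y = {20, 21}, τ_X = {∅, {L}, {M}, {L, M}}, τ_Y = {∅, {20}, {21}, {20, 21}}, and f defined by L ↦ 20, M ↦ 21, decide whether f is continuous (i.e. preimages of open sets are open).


f IS continuous.

Compute f^{-1}(U) for each U ∈ τ_Y:
  U = ∅: f^{-1}(U) = ∅ ∈ τ_X ✓.
  U = {20}: f^{-1}(U) = {L} ∈ τ_X ✓.
  U = {21}: f^{-1}(U) = {M} ∈ τ_X ✓.
  U = {20, 21}: f^{-1}(U) = {L, M} ∈ τ_X ✓.
Every preimage lies in τ_X, so f IS continuous.


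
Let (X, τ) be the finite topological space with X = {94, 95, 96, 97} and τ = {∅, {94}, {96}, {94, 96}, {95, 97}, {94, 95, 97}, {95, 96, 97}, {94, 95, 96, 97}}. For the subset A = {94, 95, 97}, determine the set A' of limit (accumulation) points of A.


A' = {95, 97}

For each x ∈ X, list the open sets U ∈ τ with x ∈ U, then check whether U ∩ (A ∖ {x}) ≠ ∅ for every such U.
  x = 94: open {94} ∋ x has {94} ∩ (A ∖ {94}) = ∅, so x is NOT a limit point.
  x = 95: opens ∋ x are {95, 97}, {94, 95, 97}, {95, 96, 97}, {94, 95, 96, 97}; each meets A ∖ {95}, so x IS a limit point.
  x = 96: open {96} ∋ x has {96} ∩ (A ∖ {96}) = ∅, so x is NOT a limit point.
  x = 97: opens ∋ x are {95, 97}, {94, 95, 97}, {95, 96, 97}, {94, 95, 96, 97}; each meets A ∖ {97}, so x IS a limit point.
Collecting: A' = {95, 97}.


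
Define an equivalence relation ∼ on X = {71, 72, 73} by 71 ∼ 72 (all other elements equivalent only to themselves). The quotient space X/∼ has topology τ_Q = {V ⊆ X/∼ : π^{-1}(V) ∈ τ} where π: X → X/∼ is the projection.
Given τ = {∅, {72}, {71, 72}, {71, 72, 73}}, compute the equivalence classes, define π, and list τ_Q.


X/∼ = {[71=72], [73]}; |τ_Q| = 3.

Equivalence classes: [71=72], [73].
Quotient map π: X → X/∼ sends 71 ↦ [71=72], 72 ↦ [71=72], 73 ↦ [73].
For each subset V ⊆ X/∼, compute π^{-1}(V) ⊆ X and check whether π^{-1}(V) ∈ τ. V is open in τ_Q iff π^{-1}(V) ∈ τ.
  V = {}: π^{-1}(V) = ∅ ∈ τ ✓.
  V = {[71=72]}: π^{-1}(V) = {71, 72} ∈ τ ✓.
  V = {[73]}: π^{-1}(V) = {73} ∉ τ ✗.
  V = {[71=72], [73]}: π^{-1}(V) = {71, 72, 73} ∈ τ ✓.
Open sets in the quotient: τ_Q = {{}, {[71=72]}, {[71=72], [73]}} (3 elements).


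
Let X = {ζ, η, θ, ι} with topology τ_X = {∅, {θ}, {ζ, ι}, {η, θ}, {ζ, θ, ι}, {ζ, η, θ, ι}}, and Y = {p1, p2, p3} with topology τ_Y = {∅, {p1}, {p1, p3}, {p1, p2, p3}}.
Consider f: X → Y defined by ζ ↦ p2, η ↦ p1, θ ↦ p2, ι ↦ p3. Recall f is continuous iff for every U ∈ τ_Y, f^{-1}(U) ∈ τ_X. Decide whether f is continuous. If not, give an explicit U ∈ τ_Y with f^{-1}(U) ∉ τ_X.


f is NOT continuous.

Compute f^{-1}(U) for each U ∈ τ_Y:
  U = ∅: f^{-1}(U) = ∅ ∈ τ_X ✓.
  U = {p1}: f^{-1}(U) = {η} ∉ τ_X ✗.
  U = {p1, p3}: f^{-1}(U) = {η, ι} ∉ τ_X ✗.
  U = {p1, p2, p3}: f^{-1}(U) = {ζ, η, θ, ι} ∈ τ_X ✓.
Found U = {p1} with f^{-1}(U) = {η} not in τ_X. Therefore f is NOT continuous.


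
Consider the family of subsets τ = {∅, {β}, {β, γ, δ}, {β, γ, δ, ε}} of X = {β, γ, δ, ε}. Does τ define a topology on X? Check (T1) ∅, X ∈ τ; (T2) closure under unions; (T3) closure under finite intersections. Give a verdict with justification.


τ IS a topology on X.

Axiom (T1): ∅ ∈ τ? Yes; X ∈ τ? Yes.
Axiom (T2/T3): check pairwise unions and intersections of members of τ.
All pairwise intersections and unions checked — each lies in τ. Therefore τ satisfies (T1), (T2), (T3): it IS a topology on X.


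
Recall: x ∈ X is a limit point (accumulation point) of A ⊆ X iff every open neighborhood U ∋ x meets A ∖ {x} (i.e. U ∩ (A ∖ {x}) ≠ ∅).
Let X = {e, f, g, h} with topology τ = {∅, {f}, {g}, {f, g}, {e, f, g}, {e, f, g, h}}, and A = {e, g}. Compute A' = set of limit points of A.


A' = {e, h}

For each x ∈ X, list the open sets U ∈ τ with x ∈ U, then check whether U ∩ (A ∖ {x}) ≠ ∅ for every such U.
  x = e: opens ∋ x are {e, f, g}, {e, f, g, h}; each meets A ∖ {e}, so x IS a limit point.
  x = f: open {f} ∋ x has {f} ∩ (A ∖ {f}) = ∅, so x is NOT a limit point.
  x = g: open {g} ∋ x has {g} ∩ (A ∖ {g}) = ∅, so x is NOT a limit point.
  x = h: opens ∋ x are {e, f, g, h}; each meets A ∖ {h}, so x IS a limit point.
Collecting: A' = {e, h}.


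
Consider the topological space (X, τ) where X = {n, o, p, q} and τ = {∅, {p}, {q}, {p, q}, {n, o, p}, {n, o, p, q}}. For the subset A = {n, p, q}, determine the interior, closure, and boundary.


int(A) = {p, q}, cl(A) = {n, o, p, q}, ∂A = {n, o}.

Closed sets in (X, τ) are complements of opens:
  closed(X, τ) = {∅, {q}, {n, o}, {n, o, p}, {n, o, q}, {n, o, p, q}}.
int(A) = ⋃ {U ∈ τ : U ⊆ A}. Opens contained in A: ∅, {p}, {q}, {p, q}.
Taking the union of these: int(A) = {p, q}.
cl(A) = ⋂ {C closed : A ⊆ C}. Closed sets containing A: {n, o, p, q}.
Intersecting these: cl(A) = {n, o, p, q}.
∂A = cl(A) ∖ int(A) = {n, o, p, q} ∖ {p, q} = {n, o}.


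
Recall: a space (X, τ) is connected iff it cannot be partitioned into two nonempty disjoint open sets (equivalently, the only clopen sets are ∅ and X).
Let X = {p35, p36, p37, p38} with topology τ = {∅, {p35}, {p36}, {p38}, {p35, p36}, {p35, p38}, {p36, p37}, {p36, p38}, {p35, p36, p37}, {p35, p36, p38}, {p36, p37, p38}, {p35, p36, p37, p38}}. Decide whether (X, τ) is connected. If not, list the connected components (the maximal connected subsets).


(X, τ) is disconnected; components = [{p35}, {p38}, {p36, p37}].

Find clopen sets (U ∈ τ with X ∖ U ∈ τ):
  U = ∅, X ∖ U = {p35, p36, p37, p38} — both open, so U is clopen.
  U = {p35}, X ∖ U = {p36, p37, p38} — both open, so U is clopen.
  U = {p38}, X ∖ U = {p35, p36, p37} — both open, so U is clopen.
  U = {p35, p38}, X ∖ U = {p36, p37} — both open, so U is clopen.
  U = {p36, p37}, X ∖ U = {p35, p38} — both open, so U is clopen.
  U = {p35, p36, p37}, X ∖ U = {p38} — both open, so U is clopen.
  U = {p36, p37, p38}, X ∖ U = {p35} — both open, so U is clopen.
  U = {p35, p36, p37, p38}, X ∖ U = ∅ — both open, so U is clopen.
Nontrivial clopen(s) exist: e.g. {p35, p38}. So (X, τ) is disconnected.
Compute connected components by grouping points that agree on all clopens:
  component: {p35}
  component: {p38}
  component: {p36, p37}


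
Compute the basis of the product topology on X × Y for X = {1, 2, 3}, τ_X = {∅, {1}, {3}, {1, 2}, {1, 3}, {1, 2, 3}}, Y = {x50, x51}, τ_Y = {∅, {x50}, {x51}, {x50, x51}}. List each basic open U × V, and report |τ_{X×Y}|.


Basis B = {∅ × ∅, {1} × {x50}, {1} × {x51}, {3} × {x50}, {3} × {x51}, {1} × {x50, x51}, {1, 2} × {x50}, {1, 3} × {x50}, {1, 2} × {x51}, {1, 3} × {x51}, {3} × {x50, x51}, {1, 2, 3} × {x50}, {1, 2, 3} × {x51}, {1, 2} × {x50, x51}, {1, 3} × {x50, x51}, {1, 2, 3} × {x50, x51}}; |τ_{X×Y}| = 36.

Enumerate products U × V with U ∈ τ_X, V ∈ τ_Y (deduplicated):
  ∅ × ∅ = {} (∅)
  {1} × {x50} = {(1,x50)}
  {1} × {x51} = {(1,x51)}
  {3} × {x50} = {(3,x50)}
  {3} × {x51} = {(3,x51)}
  {1} × {x50, x51} = {(1,x50), (1,x51)}
  {1, 2} × {x50} = {(1,x50), (2,x50)}
  {1, 3} × {x50} = {(1,x50), (3,x50)}
  {1, 2} × {x51} = {(1,x51), (2,x51)}
  {1, 3} × {x51} = {(1,x51), (3,x51)}
  {3} × {x50, x51} = {(3,x50), (3,x51)}
  {1, 2, 3} × {x50} = {(1,x50), (2,x50), (3,x50)}
  {1, 2, 3} × {x51} = {(1,x51), (2,x51), (3,x51)}
  {1, 2} × {x50, x51} = {(1,x50), (1,x51), (2,x50), (2,x51)}
  {1, 3} × {x50, x51} = {(1,x50), (1,x51), (3,x50), (3,x51)}
  {1, 2, 3} × {x50, x51} = {(1,x50), (1,x51), (2,x50), (2,x51), (3,x50), (3,x51)}
These 16 distinct sets form the basis B.
Close under arbitrary unions to get τ_{X×Y}; counting gives |τ_{X×Y}| = 36.


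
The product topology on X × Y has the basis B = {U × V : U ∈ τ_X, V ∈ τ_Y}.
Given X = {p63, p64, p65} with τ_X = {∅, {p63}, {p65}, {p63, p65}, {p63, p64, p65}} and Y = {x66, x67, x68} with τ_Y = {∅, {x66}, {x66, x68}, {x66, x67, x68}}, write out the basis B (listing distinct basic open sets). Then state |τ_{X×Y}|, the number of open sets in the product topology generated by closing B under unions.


Basis B = {∅ × ∅, {p63} × {x66}, {p65} × {x66}, {p63} × {x66, x68}, {p63, p65} × {x66}, {p65} × {x66, x68}, {p63} × {x66, x67, x68}, {p63, p64, p65} × {x66}, {p65} × {x66, x67, x68}, {p63, p65} × {x66, x68}, {p63, p65} × {x66, x67, x68}, {p63, p64, p65} × {x66, x68}, {p63, p64, p65} × {x66, x67, x68}}; |τ_{X×Y}| = 30.

Enumerate products U × V with U ∈ τ_X, V ∈ τ_Y (deduplicated):
  ∅ × ∅ = {} (∅)
  {p63} × {x66} = {(p63,x66)}
  {p65} × {x66} = {(p65,x66)}
  {p63} × {x66, x68} = {(p63,x66), (p63,x68)}
  {p63, p65} × {x66} = {(p63,x66), (p65,x66)}
  {p65} × {x66, x68} = {(p65,x66), (p65,x68)}
  {p63} × {x66, x67, x68} = {(p63,x66), (p63,x67), (p63,x68)}
  {p63, p64, p65} × {x66} = {(p63,x66), (p64,x66), (p65,x66)}
  {p65} × {x66, x67, x68} = {(p65,x66), (p65,x67), (p65,x68)}
  {p63, p65} × {x66, x68} = {(p63,x66), (p63,x68), (p65,x66), (p65,x68)}
  {p63, p65} × {x66, x67, x68} = {(p63,x66), (p63,x67), (p63,x68), (p65,x66), (p65,x67), (p65,x68)}
  {p63, p64, p65} × {x66, x68} = {(p63,x66), (p63,x68), (p64,x66), (p64,x68), (p65,x66), (p65,x68)}
  {p63, p64, p65} × {x66, x67, x68} = {(p63,x66), (p63,x67), (p63,x68), (p64,x66), (p64,x67), (p64,x68), (p65,x66), (p65,x67), (p65,x68)}
These 13 distinct sets form the basis B.
Close under arbitrary unions to get τ_{X×Y}; counting gives |τ_{X×Y}| = 30.


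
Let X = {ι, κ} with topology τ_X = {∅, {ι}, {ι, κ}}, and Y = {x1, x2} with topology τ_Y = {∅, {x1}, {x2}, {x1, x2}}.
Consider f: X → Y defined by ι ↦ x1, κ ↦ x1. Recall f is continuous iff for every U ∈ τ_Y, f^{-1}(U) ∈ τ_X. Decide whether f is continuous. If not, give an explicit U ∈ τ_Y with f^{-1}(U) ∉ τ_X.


f IS continuous.

Compute f^{-1}(U) for each U ∈ τ_Y:
  U = ∅: f^{-1}(U) = ∅ ∈ τ_X ✓.
  U = {x1}: f^{-1}(U) = {ι, κ} ∈ τ_X ✓.
  U = {x2}: f^{-1}(U) = ∅ ∈ τ_X ✓.
  U = {x1, x2}: f^{-1}(U) = {ι, κ} ∈ τ_X ✓.
Every preimage lies in τ_X, so f IS continuous.


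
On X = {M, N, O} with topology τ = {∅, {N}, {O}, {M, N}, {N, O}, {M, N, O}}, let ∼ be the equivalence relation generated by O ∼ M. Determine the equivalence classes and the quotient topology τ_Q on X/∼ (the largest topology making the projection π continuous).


X/∼ = {[M=O], [N]}; |τ_Q| = 3.

Equivalence classes: [M=O], [N].
Quotient map π: X → X/∼ sends M ↦ [M=O], N ↦ [N], O ↦ [M=O].
For each subset V ⊆ X/∼, compute π^{-1}(V) ⊆ X and check whether π^{-1}(V) ∈ τ. V is open in τ_Q iff π^{-1}(V) ∈ τ.
  V = {}: π^{-1}(V) = ∅ ∈ τ ✓.
  V = {[M=O]}: π^{-1}(V) = {M, O} ∉ τ ✗.
  V = {[N]}: π^{-1}(V) = {N} ∈ τ ✓.
  V = {[M=O], [N]}: π^{-1}(V) = {M, N, O} ∈ τ ✓.
Open sets in the quotient: τ_Q = {{}, {[N]}, {[M=O], [N]}} (3 elements).


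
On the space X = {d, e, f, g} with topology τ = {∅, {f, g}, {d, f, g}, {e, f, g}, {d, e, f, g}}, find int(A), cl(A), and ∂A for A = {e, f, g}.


int(A) = {e, f, g}, cl(A) = {d, e, f, g}, ∂A = {d}.

Closed sets in (X, τ) are complements of opens:
  closed(X, τ) = {∅, {d}, {e}, {d, e}, {d, e, f, g}}.
int(A) = ⋃ {U ∈ τ : U ⊆ A}. Opens contained in A: ∅, {f, g}, {e, f, g}.
Taking the union of these: int(A) = {e, f, g}.
cl(A) = ⋂ {C closed : A ⊆ C}. Closed sets containing A: {d, e, f, g}.
Intersecting these: cl(A) = {d, e, f, g}.
∂A = cl(A) ∖ int(A) = {d, e, f, g} ∖ {e, f, g} = {d}.


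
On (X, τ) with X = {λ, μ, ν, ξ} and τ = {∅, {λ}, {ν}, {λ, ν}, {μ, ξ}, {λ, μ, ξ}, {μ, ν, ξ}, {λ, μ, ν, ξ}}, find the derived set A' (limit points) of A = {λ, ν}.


A' = ∅

For each x ∈ X, list the open sets U ∈ τ with x ∈ U, then check whether U ∩ (A ∖ {x}) ≠ ∅ for every such U.
  x = λ: open {λ} ∋ x has {λ} ∩ (A ∖ {λ}) = ∅, so x is NOT a limit point.
  x = μ: open {μ, ξ} ∋ x has {μ, ξ} ∩ (A ∖ {μ}) = ∅, so x is NOT a limit point.
  x = ν: open {ν} ∋ x has {ν} ∩ (A ∖ {ν}) = ∅, so x is NOT a limit point.
  x = ξ: open {μ, ξ} ∋ x has {μ, ξ} ∩ (A ∖ {ξ}) = ∅, so x is NOT a limit point.
Collecting: A' = ∅.


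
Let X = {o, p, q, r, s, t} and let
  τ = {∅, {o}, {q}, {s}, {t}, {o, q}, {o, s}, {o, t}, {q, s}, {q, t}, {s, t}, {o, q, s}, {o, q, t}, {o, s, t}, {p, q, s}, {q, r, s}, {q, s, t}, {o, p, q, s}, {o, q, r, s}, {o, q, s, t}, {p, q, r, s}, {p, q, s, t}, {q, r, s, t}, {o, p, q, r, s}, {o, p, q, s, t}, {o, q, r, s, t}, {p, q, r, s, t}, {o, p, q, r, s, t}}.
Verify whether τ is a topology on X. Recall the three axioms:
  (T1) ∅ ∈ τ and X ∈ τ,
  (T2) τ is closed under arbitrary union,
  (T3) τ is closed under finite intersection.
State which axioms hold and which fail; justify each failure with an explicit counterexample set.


τ IS a topology on X.

Axiom (T1): ∅ ∈ τ? Yes; X ∈ τ? Yes.
Axiom (T2/T3): check pairwise unions and intersections of members of τ.
All pairwise intersections and unions checked — each lies in τ. Therefore τ satisfies (T1), (T2), (T3): it IS a topology on X.


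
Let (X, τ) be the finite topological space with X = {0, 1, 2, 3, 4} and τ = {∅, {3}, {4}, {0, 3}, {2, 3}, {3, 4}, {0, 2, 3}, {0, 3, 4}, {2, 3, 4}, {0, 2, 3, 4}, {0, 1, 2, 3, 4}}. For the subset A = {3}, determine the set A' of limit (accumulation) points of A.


A' = {0, 1, 2}

For each x ∈ X, list the open sets U ∈ τ with x ∈ U, then check whether U ∩ (A ∖ {x}) ≠ ∅ for every such U.
  x = 0: opens ∋ x are {0, 3}, {0, 2, 3}, {0, 3, 4}, {0, 2, 3, 4}, {0, 1, 2, 3, 4}; each meets A ∖ {0}, so x IS a limit point.
  x = 1: opens ∋ x are {0, 1, 2, 3, 4}; each meets A ∖ {1}, so x IS a limit point.
  x = 2: opens ∋ x are {2, 3}, {0, 2, 3}, {2, 3, 4}, {0, 2, 3, 4}, {0, 1, 2, 3, 4}; each meets A ∖ {2}, so x IS a limit point.
  x = 3: open {3} ∋ x has {3} ∩ (A ∖ {3}) = ∅, so x is NOT a limit point.
  x = 4: open {4} ∋ x has {4} ∩ (A ∖ {4}) = ∅, so x is NOT a limit point.
Collecting: A' = {0, 1, 2}.
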